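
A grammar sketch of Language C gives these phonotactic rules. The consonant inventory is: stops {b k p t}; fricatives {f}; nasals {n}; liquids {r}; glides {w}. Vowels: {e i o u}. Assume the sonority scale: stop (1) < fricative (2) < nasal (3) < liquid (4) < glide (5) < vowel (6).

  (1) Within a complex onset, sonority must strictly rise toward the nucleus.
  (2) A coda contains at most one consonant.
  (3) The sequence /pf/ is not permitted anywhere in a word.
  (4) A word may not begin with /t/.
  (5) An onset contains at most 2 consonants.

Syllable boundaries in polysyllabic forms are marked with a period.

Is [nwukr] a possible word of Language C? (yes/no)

no

[nwukr] — violates constraint 2: syllable 1 coda /kr/ has 2 consonants (> 1) → illicit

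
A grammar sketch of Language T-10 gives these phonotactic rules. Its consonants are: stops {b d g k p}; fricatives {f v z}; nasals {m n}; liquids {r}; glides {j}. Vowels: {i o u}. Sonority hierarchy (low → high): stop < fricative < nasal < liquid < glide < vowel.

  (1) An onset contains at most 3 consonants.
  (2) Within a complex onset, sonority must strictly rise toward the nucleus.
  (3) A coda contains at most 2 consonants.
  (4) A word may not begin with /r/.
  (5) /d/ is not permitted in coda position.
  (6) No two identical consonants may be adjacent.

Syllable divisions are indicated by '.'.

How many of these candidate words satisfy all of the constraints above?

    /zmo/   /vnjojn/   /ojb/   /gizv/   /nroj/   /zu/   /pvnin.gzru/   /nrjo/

8

/zmo/ — σ1 onset /zm/ (2→3 rises), coda /∅/ ok → licit
/vnjojn/ — σ1 onset /vnj/ (2→3→5 rises), coda /jn/ (2C) ok → licit
/ojb/ — σ1 onset /∅/, coda /jb/ (2C) ok → licit
/gizv/ — σ1 onset /g/, coda /zv/ (2C) ok → licit
/nroj/ — σ1 onset /nr/ (3→4 rises), coda /j/ ok → licit
/zu/ — σ1 onset /z/, coda /∅/ ok → licit
/pvnin.gzru/ — σ1 onset /pvn/ (1→2→3 rises), coda /n/ ok; σ2 onset /gzr/ (1→2→4 rises), coda /∅/ ok → licit
/nrjo/ — σ1 onset /nrj/ (3→4→5 rises), coda /∅/ ok → licit
Licit: /zmo/, /vnjojn/, /ojb/, /gizv/, /nroj/, /zu/, /pvnin.gzru/, /nrjo/ → 8.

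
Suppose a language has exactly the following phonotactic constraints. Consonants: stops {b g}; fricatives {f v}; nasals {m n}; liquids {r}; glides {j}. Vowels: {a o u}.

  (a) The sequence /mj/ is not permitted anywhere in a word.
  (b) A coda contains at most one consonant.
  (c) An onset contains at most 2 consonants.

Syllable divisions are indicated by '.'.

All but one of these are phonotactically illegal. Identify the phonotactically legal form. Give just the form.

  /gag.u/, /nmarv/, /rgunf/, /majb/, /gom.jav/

/gag.u/ — σ1 onset /g/, coda /g/ ok; σ2 onset /∅/, coda /∅/ ok → phonotactically legal
/nmarv/ — violates constraint (b): syllable 1 coda /rv/ has 2 consonants (> 1) → phonotactically illegal
/rgunf/ — violates constraint (b): syllable 1 coda /nf/ has 2 consonants (> 1) → phonotactically illegal
/majb/ — violates constraint (b): syllable 1 coda /jb/ has 2 consonants (> 1) → phonotactically illegal
/gom.jav/ — violates constraint (a): contains banned sequence /mj/ → phonotactically illegal

/gag.u/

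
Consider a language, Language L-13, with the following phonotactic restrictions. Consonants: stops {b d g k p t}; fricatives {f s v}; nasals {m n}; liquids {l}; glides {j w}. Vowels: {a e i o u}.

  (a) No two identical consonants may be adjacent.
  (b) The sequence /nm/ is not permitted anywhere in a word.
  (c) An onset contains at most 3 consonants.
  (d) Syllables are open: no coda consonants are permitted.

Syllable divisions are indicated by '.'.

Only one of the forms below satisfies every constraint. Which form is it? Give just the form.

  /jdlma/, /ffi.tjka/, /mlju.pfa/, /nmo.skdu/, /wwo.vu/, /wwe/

/mlju.pfa/

/jdlma/ — violates constraint (c): syllable 1 onset /jdlm/ has 4 consonants (> 3) → illicit
/ffi.tjka/ — violates constraint (a): adjacent identical consonants /ff/ → illicit
/mlju.pfa/ — σ1 onset /mlj/ (3C), coda /∅/ ok; σ2 onset /pf/ (2C), coda /∅/ ok → licit
/nmo.skdu/ — violates constraint (b): contains banned sequence /nm/ → illicit
/wwo.vu/ — violates constraint (a): adjacent identical consonants /ww/ → illicit
/wwe/ — violates constraint (a): adjacent identical consonants /ww/ → illicit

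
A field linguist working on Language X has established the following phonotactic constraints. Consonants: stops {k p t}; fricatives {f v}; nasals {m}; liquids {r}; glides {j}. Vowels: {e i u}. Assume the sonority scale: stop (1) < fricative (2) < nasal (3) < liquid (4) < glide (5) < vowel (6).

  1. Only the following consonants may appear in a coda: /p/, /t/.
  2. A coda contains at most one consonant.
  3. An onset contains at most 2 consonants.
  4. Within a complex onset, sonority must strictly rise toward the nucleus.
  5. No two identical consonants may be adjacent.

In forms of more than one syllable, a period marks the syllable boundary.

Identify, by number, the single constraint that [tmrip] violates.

3

[tmrip]: syllable 1 onset /tmr/ has 3 consonants (> 2).
This is a violation of constraint 3: "An onset contains at most 2 consonants."
The remaining constraints (1, 2, 4, 5) are satisfied.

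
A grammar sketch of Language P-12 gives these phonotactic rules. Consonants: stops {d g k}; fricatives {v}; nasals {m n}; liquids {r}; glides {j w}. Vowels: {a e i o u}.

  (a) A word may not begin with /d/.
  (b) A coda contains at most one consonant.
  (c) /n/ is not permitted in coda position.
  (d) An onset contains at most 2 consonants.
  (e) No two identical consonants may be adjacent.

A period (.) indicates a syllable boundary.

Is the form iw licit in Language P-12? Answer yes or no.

iw — σ1 onset /∅/, coda /w/ ok → licit

yes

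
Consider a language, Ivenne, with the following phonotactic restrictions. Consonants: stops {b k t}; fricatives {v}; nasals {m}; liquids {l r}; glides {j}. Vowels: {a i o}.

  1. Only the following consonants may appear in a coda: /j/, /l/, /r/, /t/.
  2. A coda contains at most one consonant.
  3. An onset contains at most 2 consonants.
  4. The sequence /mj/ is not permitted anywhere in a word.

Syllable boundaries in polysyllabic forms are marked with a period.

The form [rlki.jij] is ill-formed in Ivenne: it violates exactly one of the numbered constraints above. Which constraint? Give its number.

[rlki.jij]: syllable 1 onset /rlk/ has 3 consonants (> 2).
This is a violation of constraint 3: "An onset contains at most 2 consonants."
The remaining constraints (1, 2, 4) are satisfied.

3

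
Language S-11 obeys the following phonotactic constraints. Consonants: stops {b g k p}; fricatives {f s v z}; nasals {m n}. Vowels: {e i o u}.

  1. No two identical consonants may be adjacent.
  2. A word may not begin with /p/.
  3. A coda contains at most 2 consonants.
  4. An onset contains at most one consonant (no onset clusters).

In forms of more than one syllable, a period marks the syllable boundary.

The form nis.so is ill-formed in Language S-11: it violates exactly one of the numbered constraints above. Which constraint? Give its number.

1

nis.so: adjacent identical consonants /ss/.
This is a violation of constraint 1: "No two identical consonants may be adjacent."
The remaining constraints (2, 3, 4) are satisfied.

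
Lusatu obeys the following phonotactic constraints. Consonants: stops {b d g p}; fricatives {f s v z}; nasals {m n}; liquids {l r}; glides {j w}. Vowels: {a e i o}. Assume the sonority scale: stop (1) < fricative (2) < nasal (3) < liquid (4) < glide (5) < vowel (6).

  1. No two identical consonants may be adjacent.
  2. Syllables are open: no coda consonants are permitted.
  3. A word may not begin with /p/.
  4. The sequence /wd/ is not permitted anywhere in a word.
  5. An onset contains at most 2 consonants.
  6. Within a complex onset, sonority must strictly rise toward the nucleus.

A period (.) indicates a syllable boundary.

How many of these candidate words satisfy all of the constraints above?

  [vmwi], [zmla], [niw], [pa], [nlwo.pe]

[vmwi] — violates constraint 5: syllable 1 onset /vmw/ has 3 consonants (> 2) → illicit
[zmla] — violates constraint 5: syllable 1 onset /zml/ has 3 consonants (> 2) → illicit
[niw] — violates constraint 2: syllable 1 coda /w/ has 1 consonant (> 0) → illicit
[pa] — violates constraint 3: word begins with /p/ → illicit
[nlwo.pe] — violates constraint 5: syllable 1 onset /nlw/ has 3 consonants (> 2) → illicit
No form is licit → 0.

0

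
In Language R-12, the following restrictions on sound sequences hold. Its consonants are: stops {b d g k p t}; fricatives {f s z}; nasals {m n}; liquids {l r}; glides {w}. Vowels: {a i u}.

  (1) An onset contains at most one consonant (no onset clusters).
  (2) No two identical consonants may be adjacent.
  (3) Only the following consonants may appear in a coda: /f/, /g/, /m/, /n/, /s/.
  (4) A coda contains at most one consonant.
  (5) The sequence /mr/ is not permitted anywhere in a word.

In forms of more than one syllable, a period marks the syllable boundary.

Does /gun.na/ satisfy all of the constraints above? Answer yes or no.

/gun.na/ — violates constraint 2: adjacent identical consonants /nn/ → phonotactically illegal

no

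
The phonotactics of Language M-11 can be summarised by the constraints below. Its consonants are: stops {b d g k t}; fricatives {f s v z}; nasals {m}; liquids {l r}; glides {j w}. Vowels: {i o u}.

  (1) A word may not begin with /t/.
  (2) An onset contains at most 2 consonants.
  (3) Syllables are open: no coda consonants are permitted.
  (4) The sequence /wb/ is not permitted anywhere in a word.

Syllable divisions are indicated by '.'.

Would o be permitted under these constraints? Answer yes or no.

o — σ1 onset /∅/, coda /∅/ ok → permitted

yes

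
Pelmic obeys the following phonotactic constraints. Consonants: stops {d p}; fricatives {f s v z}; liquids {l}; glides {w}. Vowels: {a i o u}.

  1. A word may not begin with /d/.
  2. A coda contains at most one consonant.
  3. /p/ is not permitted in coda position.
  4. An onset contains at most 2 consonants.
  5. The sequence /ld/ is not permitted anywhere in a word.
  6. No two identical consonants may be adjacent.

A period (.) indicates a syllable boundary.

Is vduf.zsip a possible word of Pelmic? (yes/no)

no

vduf.zsip — violates constraint 3: syllable 2 coda contains /p/ → ill-formed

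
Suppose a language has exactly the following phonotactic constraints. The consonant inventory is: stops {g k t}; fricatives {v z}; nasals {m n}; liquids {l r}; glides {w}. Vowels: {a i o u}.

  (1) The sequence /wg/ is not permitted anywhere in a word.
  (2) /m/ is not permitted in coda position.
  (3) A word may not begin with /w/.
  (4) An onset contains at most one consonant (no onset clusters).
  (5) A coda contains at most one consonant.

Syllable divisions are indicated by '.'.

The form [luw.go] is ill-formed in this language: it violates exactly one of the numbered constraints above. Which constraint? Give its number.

1

[luw.go]: contains banned sequence /wg/.
This is a violation of constraint 1: "The sequence /wg/ is not permitted anywhere in a word."
The remaining constraints (2, 3, 4, 5) are satisfied.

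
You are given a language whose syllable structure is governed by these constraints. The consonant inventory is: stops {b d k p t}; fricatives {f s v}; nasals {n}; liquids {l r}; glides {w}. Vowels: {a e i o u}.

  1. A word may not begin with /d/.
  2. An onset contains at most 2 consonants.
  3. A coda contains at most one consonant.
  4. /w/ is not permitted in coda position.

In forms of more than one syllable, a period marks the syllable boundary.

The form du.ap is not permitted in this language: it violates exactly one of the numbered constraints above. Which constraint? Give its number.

1

du.ap: word begins with /d/.
This is a violation of constraint 1: "A word may not begin with /d/."
The remaining constraints (2, 3, 4) are satisfied.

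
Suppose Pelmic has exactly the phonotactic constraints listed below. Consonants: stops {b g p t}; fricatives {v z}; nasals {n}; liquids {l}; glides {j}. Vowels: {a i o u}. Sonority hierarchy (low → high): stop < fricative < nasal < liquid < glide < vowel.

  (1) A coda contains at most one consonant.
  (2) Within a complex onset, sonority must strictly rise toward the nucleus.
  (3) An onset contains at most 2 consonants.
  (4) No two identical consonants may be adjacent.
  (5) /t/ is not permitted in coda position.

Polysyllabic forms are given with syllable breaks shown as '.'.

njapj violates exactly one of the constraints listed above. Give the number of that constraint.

1

njapj: syllable 1 coda /pj/ has 2 consonants (> 1).
This is a violation of constraint 1: "A coda contains at most one consonant."
The remaining constraints (2, 3, 4, 5) are satisfied.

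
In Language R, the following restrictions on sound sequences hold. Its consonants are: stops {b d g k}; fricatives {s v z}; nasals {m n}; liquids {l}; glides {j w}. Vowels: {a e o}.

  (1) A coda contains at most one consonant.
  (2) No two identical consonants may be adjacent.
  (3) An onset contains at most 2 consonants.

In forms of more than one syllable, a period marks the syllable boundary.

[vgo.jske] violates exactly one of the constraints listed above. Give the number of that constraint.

[vgo.jske]: syllable 2 onset /jsk/ has 3 consonants (> 2).
This is a violation of constraint 3: "An onset contains at most 2 consonants."
The remaining constraints (1, 2) are satisfied.

3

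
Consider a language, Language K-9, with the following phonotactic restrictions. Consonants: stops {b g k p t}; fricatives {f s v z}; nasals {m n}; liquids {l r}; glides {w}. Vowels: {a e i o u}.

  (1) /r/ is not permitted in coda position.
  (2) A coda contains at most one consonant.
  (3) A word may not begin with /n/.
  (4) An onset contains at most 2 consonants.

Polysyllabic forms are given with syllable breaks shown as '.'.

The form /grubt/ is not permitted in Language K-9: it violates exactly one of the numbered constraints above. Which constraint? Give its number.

2

/grubt/: syllable 1 coda /bt/ has 2 consonants (> 1).
This is a violation of constraint 2: "A coda contains at most one consonant."
The remaining constraints (1, 3, 4) are satisfied.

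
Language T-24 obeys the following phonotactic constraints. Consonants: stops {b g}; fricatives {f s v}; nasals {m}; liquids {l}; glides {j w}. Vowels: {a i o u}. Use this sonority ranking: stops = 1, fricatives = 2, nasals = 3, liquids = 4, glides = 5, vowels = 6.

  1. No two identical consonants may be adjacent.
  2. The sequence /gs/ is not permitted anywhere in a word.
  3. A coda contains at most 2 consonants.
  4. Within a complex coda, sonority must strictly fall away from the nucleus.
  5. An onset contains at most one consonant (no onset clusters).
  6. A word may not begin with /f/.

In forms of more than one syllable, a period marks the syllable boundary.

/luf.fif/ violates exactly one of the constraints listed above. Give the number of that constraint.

1

/luf.fif/: adjacent identical consonants /ff/.
This is a violation of constraint 1: "No two identical consonants may be adjacent."
The remaining constraints (2, 3, 4, 5, 6) are satisfied.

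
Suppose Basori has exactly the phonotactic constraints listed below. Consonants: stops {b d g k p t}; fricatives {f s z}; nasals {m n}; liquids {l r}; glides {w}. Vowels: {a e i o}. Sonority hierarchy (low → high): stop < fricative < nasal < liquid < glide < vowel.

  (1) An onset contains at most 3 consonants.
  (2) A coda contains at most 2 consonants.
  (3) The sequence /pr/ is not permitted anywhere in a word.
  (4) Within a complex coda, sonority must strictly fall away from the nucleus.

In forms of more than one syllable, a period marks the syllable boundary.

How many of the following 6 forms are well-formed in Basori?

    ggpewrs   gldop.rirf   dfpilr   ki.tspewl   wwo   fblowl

3

ggpewrs — violates constraint 2: syllable 1 coda /wrs/ has 3 consonants (> 2) → ill-formed
gldop.rirf — violates constraint 3: contains banned sequence /pr/ → ill-formed
dfpilr — violates constraint 4: syllable 1 coda /lr/: /l/ (liquid, 4) → /r/ (liquid, 4) does not fall → ill-formed
ki.tspewl — σ1 onset /k/, coda /∅/ ok; σ2 onset /tsp/ (3C), coda /wl/ (5→4 falls) ok → well-formed
wwo — σ1 onset /ww/ (2C), coda /∅/ ok → well-formed
fblowl — σ1 onset /fbl/ (3C), coda /wl/ (5→4 falls) ok → well-formed
Well-formed: ki.tspewl, wwo, fblowl → 3.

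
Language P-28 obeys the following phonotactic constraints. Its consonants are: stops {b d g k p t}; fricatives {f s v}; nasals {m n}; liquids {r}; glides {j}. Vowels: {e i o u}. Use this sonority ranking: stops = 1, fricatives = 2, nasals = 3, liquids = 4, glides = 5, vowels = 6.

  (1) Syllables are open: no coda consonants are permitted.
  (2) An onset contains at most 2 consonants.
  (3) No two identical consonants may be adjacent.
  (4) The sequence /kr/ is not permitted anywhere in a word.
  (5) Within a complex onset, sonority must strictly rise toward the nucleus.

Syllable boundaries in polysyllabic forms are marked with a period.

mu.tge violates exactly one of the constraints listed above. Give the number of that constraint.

5

mu.tge: syllable 2 onset /tg/: /t/ (stop, 1) → /g/ (stop, 1) does not rise.
This is a violation of constraint 5: "Within a complex onset, sonority must strictly rise toward the nucleus."
The remaining constraints (1, 2, 3, 4) are satisfied.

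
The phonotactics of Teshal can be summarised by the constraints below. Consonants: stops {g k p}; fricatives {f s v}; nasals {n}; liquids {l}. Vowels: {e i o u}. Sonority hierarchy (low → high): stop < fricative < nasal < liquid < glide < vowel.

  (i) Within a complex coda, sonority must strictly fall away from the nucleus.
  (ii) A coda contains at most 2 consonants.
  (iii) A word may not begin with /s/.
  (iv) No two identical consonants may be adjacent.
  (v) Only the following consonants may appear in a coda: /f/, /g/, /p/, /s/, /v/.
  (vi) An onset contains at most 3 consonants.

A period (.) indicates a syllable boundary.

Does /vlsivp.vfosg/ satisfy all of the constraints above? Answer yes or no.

/vlsivp.vfosg/ — σ1 onset /vls/ (3C), coda /vp/ (2→1 falls) ok; σ2 onset /vf/ (2C), coda /sg/ (2→1 falls) ok → phonotactically legal

yes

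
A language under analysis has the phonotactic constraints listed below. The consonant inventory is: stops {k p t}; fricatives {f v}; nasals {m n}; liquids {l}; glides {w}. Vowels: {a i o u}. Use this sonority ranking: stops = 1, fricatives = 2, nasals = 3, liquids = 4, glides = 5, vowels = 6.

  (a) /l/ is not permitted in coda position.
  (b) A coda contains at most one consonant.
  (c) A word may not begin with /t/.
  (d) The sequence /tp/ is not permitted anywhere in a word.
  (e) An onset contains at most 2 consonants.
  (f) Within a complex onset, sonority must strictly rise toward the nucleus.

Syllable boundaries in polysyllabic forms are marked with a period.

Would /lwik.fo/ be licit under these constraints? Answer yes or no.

/lwik.fo/ — σ1 onset /lw/ (4→5 rises), coda /k/ ok; σ2 onset /f/, coda /∅/ ok → licit

yes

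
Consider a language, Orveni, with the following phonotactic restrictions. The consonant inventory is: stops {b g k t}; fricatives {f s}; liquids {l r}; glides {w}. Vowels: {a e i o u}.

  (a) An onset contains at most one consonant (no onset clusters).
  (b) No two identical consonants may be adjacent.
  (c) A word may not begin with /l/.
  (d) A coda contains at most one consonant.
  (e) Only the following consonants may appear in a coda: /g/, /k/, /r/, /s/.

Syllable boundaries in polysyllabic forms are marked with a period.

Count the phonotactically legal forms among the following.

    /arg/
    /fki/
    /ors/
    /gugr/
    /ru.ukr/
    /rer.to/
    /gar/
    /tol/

/arg/ — violates constraint (d): syllable 1 coda /rg/ has 2 consonants (> 1) → phonotactically illegal
/fki/ — violates constraint (a): syllable 1 onset /fk/ has 2 consonants (> 1) → phonotactically illegal
/ors/ — violates constraint (d): syllable 1 coda /rs/ has 2 consonants (> 1) → phonotactically illegal
/gugr/ — violates constraint (d): syllable 1 coda /gr/ has 2 consonants (> 1) → phonotactically illegal
/ru.ukr/ — violates constraint (d): syllable 2 coda /kr/ has 2 consonants (> 1) → phonotactically illegal
/rer.to/ — σ1 onset /r/, coda /r/ ok; σ2 onset /t/, coda /∅/ ok → phonotactically legal
/gar/ — σ1 onset /g/, coda /r/ ok → phonotactically legal
/tol/ — violates constraint (e): syllable 1 coda contains /l/, which is not a licensed coda consonant → phonotactically illegal
Phonotactically legal: /rer.to/, /gar/ → 2.

2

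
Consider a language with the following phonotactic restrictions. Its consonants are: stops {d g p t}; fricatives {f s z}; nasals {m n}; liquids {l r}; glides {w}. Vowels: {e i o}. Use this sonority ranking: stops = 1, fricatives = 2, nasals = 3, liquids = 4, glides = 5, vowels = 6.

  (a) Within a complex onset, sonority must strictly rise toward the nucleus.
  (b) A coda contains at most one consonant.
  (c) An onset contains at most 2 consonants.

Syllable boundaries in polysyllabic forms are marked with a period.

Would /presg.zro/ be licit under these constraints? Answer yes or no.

/presg.zro/ — violates constraint (b): syllable 1 coda /sg/ has 2 consonants (> 1) → illicit

no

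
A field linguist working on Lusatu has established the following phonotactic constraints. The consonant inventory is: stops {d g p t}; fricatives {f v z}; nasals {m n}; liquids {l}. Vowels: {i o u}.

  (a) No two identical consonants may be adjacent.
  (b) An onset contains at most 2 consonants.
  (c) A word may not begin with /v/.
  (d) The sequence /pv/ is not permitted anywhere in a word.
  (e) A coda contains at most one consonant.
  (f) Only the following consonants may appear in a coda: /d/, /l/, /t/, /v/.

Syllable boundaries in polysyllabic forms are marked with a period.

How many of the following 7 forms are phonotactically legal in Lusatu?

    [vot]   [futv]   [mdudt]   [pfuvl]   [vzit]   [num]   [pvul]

[vot] — violates constraint (c): word begins with /v/ → phonotactically illegal
[futv] — violates constraint (e): syllable 1 coda /tv/ has 2 consonants (> 1) → phonotactically illegal
[mdudt] — violates constraint (e): syllable 1 coda /dt/ has 2 consonants (> 1) → phonotactically illegal
[pfuvl] — violates constraint (e): syllable 1 coda /vl/ has 2 consonants (> 1) → phonotactically illegal
[vzit] — violates constraint (c): word begins with /v/ → phonotactically illegal
[num] — violates constraint (f): syllable 1 coda contains /m/, which is not a licensed coda consonant → phonotactically illegal
[pvul] — violates constraint (d): contains banned sequence /pv/ → phonotactically illegal
No form is phonotactically legal → 0.

0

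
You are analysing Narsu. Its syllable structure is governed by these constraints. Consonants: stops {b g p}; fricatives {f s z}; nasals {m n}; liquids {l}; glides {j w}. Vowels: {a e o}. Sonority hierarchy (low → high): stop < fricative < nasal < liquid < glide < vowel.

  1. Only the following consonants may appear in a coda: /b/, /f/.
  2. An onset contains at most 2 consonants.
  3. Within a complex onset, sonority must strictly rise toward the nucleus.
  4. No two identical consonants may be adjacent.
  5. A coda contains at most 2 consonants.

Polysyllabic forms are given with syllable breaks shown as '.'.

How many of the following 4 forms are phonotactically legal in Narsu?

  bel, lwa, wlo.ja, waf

bel — violates constraint 1: syllable 1 coda contains /l/, which is not a licensed coda consonant → phonotactically illegal
lwa — σ1 onset /lw/ (4→5 rises), coda /∅/ ok → phonotactically legal
wlo.ja — violates constraint 3: syllable 1 onset /wl/: /w/ (glide, 5) → /l/ (liquid, 4) does not rise → phonotactically illegal
waf — σ1 onset /w/, coda /f/ ok → phonotactically legal
Phonotactically legal: lwa, waf → 2.

2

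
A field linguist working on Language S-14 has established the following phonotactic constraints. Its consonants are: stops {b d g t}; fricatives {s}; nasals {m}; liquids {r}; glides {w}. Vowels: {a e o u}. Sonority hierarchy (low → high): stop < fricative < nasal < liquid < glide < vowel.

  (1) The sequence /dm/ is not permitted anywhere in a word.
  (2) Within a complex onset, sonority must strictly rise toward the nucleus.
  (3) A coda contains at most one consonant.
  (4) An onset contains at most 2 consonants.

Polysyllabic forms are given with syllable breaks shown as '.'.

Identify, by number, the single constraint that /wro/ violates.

2

/wro/: syllable 1 onset /wr/: /w/ (glide, 5) → /r/ (liquid, 4) does not rise.
This is a violation of constraint 2: "Within a complex onset, sonority must strictly rise toward the nucleus."
The remaining constraints (1, 3, 4) are satisfied.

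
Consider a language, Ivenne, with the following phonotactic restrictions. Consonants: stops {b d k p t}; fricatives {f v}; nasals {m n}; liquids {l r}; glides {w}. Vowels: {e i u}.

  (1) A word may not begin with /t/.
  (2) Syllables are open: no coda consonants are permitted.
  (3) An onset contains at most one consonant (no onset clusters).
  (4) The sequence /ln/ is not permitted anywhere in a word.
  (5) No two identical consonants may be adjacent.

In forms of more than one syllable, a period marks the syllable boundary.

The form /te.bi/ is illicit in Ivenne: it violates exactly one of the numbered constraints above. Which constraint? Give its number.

/te.bi/: word begins with /t/.
This is a violation of constraint 1: "A word may not begin with /t/."
The remaining constraints (2, 3, 4, 5) are satisfied.

1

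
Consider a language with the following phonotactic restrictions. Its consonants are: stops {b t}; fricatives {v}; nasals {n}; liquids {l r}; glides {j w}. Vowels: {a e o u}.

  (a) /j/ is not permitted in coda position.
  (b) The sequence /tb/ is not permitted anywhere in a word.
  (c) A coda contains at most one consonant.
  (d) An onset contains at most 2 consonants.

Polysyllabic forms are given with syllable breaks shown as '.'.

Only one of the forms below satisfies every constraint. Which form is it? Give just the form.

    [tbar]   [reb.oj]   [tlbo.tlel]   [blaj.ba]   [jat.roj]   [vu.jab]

[vu.jab]

[tbar] — violates constraint (b): contains banned sequence /tb/ → illicit
[reb.oj] — violates constraint (a): syllable 2 coda contains /j/ → illicit
[tlbo.tlel] — violates constraint (d): syllable 1 onset /tlb/ has 3 consonants (> 2) → illicit
[blaj.ba] — violates constraint (a): syllable 1 coda contains /j/ → illicit
[jat.roj] — violates constraint (a): syllable 2 coda contains /j/ → illicit
[vu.jab] — σ1 onset /v/, coda /∅/ ok; σ2 onset /j/, coda /b/ ok → licit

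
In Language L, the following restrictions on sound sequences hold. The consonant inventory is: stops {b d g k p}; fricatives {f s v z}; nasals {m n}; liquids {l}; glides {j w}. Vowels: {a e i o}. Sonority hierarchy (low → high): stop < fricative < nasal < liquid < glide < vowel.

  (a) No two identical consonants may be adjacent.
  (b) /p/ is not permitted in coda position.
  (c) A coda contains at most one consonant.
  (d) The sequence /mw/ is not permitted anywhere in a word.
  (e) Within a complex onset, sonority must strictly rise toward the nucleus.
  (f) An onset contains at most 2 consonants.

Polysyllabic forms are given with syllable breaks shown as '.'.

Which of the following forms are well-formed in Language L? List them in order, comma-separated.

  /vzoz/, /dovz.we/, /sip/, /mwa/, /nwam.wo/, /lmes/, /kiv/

/vzoz/ — violates constraint (e): syllable 1 onset /vz/: /v/ (fricative, 2) → /z/ (fricative, 2) does not rise → ill-formed
/dovz.we/ — violates constraint (c): syllable 1 coda /vz/ has 2 consonants (> 1) → ill-formed
/sip/ — violates constraint (b): syllable 1 coda contains /p/ → ill-formed
/mwa/ — violates constraint (d): contains banned sequence /mw/ → ill-formed
/nwam.wo/ — violates constraint (d): contains banned sequence /mw/ → ill-formed
/lmes/ — violates constraint (e): syllable 1 onset /lm/: /l/ (liquid, 4) → /m/ (nasal, 3) does not rise → ill-formed
/kiv/ — σ1 onset /k/, coda /v/ ok → well-formed

/kiv/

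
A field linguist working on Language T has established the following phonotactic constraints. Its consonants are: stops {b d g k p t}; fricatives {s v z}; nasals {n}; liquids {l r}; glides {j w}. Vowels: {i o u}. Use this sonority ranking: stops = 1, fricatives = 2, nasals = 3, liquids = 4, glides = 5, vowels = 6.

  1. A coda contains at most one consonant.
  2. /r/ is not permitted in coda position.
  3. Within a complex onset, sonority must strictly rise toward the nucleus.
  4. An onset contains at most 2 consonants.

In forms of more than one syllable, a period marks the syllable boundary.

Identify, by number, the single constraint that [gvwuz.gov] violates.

[gvwuz.gov]: syllable 1 onset /gvw/ has 3 consonants (> 2).
This is a violation of constraint 4: "An onset contains at most 2 consonants."
The remaining constraints (1, 2, 3) are satisfied.

4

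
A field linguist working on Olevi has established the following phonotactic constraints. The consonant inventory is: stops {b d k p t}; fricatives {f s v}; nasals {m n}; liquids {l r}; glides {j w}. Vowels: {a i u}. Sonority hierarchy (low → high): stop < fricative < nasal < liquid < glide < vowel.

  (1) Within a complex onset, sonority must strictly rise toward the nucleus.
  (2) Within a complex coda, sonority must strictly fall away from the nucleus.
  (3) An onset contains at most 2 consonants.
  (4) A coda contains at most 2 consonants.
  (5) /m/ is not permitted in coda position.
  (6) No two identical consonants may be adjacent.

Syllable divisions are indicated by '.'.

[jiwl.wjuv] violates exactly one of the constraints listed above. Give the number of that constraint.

[jiwl.wjuv]: syllable 2 onset /wj/: /w/ (glide, 5) → /j/ (glide, 5) does not rise.
This is a violation of constraint 1: "Within a complex onset, sonority must strictly rise toward the nucleus."
The remaining constraints (2, 3, 4, 5, 6) are satisfied.

1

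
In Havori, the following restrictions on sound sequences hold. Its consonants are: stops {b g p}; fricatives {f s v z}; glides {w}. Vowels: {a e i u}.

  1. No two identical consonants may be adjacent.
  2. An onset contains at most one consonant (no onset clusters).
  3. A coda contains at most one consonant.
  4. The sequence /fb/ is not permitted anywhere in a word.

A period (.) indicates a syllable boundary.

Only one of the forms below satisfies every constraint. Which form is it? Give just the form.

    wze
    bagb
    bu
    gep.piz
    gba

wze — violates constraint 2: syllable 1 onset /wz/ has 2 consonants (> 1) → ill-formed
bagb — violates constraint 3: syllable 1 coda /gb/ has 2 consonants (> 1) → ill-formed
bu — σ1 onset /b/, coda /∅/ ok → well-formed
gep.piz — violates constraint 1: adjacent identical consonants /pp/ → ill-formed
gba — violates constraint 2: syllable 1 onset /gb/ has 2 consonants (> 1) → ill-formed

bu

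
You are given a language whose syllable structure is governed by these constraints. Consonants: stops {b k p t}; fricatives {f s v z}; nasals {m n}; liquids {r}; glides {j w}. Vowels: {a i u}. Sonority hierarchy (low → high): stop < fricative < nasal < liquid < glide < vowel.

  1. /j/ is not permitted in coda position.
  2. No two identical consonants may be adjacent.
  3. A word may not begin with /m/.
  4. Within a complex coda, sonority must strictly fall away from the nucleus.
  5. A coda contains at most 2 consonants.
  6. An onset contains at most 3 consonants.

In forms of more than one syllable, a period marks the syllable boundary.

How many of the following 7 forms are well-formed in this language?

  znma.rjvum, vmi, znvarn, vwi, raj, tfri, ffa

znma.rjvum — σ1 onset /znm/ (3C), coda /∅/ ok; σ2 onset /rjv/ (3C), coda /m/ ok → well-formed
vmi — σ1 onset /vm/ (2C), coda /∅/ ok → well-formed
znvarn — σ1 onset /znv/ (3C), coda /rn/ (4→3 falls) ok → well-formed
vwi — σ1 onset /vw/ (2C), coda /∅/ ok → well-formed
raj — violates constraint 1: syllable 1 coda contains /j/ → ill-formed
tfri — σ1 onset /tfr/ (3C), coda /∅/ ok → well-formed
ffa — violates constraint 2: adjacent identical consonants /ff/ → ill-formed
Well-formed: znma.rjvum, vmi, znvarn, vwi, tfri → 5.

5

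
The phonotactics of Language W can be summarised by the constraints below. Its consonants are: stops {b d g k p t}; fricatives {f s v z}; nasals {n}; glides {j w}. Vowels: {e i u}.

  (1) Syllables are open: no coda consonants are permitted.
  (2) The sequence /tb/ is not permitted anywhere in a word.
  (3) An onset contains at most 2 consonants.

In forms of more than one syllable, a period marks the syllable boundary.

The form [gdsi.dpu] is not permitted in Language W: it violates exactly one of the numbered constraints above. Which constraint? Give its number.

[gdsi.dpu]: syllable 1 onset /gds/ has 3 consonants (> 2).
This is a violation of constraint 3: "An onset contains at most 2 consonants."
The remaining constraints (1, 2) are satisfied.

3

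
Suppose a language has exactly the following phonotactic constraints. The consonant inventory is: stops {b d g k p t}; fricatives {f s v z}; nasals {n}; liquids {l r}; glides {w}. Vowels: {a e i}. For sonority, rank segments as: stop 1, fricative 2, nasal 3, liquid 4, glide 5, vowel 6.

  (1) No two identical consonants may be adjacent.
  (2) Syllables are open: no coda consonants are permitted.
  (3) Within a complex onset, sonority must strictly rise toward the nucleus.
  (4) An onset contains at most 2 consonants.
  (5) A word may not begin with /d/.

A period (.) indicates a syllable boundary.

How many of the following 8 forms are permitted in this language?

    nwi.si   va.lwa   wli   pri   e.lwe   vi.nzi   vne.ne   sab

5

nwi.si — σ1 onset /nw/ (3→5 rises), coda /∅/ ok; σ2 onset /s/, coda /∅/ ok → permitted
va.lwa — σ1 onset /v/, coda /∅/ ok; σ2 onset /lw/ (4→5 rises), coda /∅/ ok → permitted
wli — violates constraint 3: syllable 1 onset /wl/: /w/ (glide, 5) → /l/ (liquid, 4) does not rise → not permitted
pri — σ1 onset /pr/ (1→4 rises), coda /∅/ ok → permitted
e.lwe — σ1 onset /∅/, coda /∅/ ok; σ2 onset /lw/ (4→5 rises), coda /∅/ ok → permitted
vi.nzi — violates constraint 3: syllable 2 onset /nz/: /n/ (nasal, 3) → /z/ (fricative, 2) does not rise → not permitted
vne.ne — σ1 onset /vn/ (2→3 rises), coda /∅/ ok; σ2 onset /n/, coda /∅/ ok → permitted
sab — violates constraint 2: syllable 1 coda /b/ has 1 consonant (> 0) → not permitted
Permitted: nwi.si, va.lwa, pri, e.lwe, vne.ne → 5.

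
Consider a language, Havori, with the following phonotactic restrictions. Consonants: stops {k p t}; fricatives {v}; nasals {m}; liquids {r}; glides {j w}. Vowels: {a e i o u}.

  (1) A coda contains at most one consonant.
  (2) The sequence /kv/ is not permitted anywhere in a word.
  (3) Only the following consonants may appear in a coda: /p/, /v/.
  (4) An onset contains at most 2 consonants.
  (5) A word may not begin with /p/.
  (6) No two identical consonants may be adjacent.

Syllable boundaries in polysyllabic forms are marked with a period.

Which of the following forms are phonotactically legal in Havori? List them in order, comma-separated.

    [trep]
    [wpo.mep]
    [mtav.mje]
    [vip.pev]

[trep] — σ1 onset /tr/ (2C), coda /p/ ok → phonotactically legal
[wpo.mep] — σ1 onset /wp/ (2C), coda /∅/ ok; σ2 onset /m/, coda /p/ ok → phonotactically legal
[mtav.mje] — σ1 onset /mt/ (2C), coda /v/ ok; σ2 onset /mj/ (2C), coda /∅/ ok → phonotactically legal
[vip.pev] — violates constraint 6: adjacent identical consonants /pp/ → phonotactically illegal

[trep], [wpo.mep], [mtav.mje]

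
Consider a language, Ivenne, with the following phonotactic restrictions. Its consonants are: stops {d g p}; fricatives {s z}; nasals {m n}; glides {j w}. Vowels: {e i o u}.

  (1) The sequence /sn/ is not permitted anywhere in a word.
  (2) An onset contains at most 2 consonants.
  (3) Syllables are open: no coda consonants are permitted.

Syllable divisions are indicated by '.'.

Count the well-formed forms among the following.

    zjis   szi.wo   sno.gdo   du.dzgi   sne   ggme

1

zjis — violates constraint 3: syllable 1 coda /s/ has 1 consonant (> 0) → ill-formed
szi.wo — σ1 onset /sz/ (2C), coda /∅/ ok; σ2 onset /w/, coda /∅/ ok → well-formed
sno.gdo — violates constraint 1: contains banned sequence /sn/ → ill-formed
du.dzgi — violates constraint 2: syllable 2 onset /dzg/ has 3 consonants (> 2) → ill-formed
sne — violates constraint 1: contains banned sequence /sn/ → ill-formed
ggme — violates constraint 2: syllable 1 onset /ggm/ has 3 consonants (> 2) → ill-formed
Well-formed: szi.wo → 1.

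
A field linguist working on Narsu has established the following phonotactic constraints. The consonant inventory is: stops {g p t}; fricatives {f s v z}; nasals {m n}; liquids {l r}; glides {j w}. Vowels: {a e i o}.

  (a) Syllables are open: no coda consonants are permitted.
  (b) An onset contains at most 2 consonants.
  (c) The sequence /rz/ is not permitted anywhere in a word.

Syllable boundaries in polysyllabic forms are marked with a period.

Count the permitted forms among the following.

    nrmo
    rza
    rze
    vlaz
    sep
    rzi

nrmo — violates constraint (b): syllable 1 onset /nrm/ has 3 consonants (> 2) → not permitted
rza — violates constraint (c): contains banned sequence /rz/ → not permitted
rze — violates constraint (c): contains banned sequence /rz/ → not permitted
vlaz — violates constraint (a): syllable 1 coda /z/ has 1 consonant (> 0) → not permitted
sep — violates constraint (a): syllable 1 coda /p/ has 1 consonant (> 0) → not permitted
rzi — violates constraint (c): contains banned sequence /rz/ → not permitted
No form is permitted → 0.

0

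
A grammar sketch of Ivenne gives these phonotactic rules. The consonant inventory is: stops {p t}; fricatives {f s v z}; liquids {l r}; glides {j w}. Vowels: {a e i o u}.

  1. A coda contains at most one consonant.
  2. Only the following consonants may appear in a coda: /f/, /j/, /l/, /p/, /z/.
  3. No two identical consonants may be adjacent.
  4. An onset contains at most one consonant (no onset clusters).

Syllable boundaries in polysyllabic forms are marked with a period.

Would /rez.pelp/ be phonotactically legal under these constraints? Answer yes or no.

/rez.pelp/ — violates constraint 1: syllable 2 coda /lp/ has 2 consonants (> 1) → phonotactically illegal

no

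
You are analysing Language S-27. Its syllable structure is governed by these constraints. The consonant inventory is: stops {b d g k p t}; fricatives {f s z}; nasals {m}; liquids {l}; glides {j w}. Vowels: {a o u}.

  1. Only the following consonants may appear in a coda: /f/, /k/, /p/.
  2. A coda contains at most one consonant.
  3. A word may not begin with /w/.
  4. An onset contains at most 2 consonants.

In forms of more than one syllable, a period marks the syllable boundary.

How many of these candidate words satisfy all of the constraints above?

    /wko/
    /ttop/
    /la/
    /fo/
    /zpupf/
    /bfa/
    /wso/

4

/wko/ — violates constraint 3: word begins with /w/ → illicit
/ttop/ — σ1 onset /tt/ (2C), coda /p/ ok → licit
/la/ — σ1 onset /l/, coda /∅/ ok → licit
/fo/ — σ1 onset /f/, coda /∅/ ok → licit
/zpupf/ — violates constraint 2: syllable 1 coda /pf/ has 2 consonants (> 1) → illicit
/bfa/ — σ1 onset /bf/ (2C), coda /∅/ ok → licit
/wso/ — violates constraint 3: word begins with /w/ → illicit
Licit: /ttop/, /la/, /fo/, /bfa/ → 4.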